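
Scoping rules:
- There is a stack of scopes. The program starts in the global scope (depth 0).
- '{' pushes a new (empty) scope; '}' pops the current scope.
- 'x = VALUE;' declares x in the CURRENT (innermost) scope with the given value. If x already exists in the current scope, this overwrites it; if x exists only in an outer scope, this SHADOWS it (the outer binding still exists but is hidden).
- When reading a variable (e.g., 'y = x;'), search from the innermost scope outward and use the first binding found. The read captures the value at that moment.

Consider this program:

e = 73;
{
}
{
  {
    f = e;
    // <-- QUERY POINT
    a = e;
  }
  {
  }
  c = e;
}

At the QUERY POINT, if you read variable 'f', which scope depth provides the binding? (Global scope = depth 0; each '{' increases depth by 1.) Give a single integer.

Step 1: declare e=73 at depth 0
Step 2: enter scope (depth=1)
Step 3: exit scope (depth=0)
Step 4: enter scope (depth=1)
Step 5: enter scope (depth=2)
Step 6: declare f=(read e)=73 at depth 2
Visible at query point: e=73 f=73

Answer: 2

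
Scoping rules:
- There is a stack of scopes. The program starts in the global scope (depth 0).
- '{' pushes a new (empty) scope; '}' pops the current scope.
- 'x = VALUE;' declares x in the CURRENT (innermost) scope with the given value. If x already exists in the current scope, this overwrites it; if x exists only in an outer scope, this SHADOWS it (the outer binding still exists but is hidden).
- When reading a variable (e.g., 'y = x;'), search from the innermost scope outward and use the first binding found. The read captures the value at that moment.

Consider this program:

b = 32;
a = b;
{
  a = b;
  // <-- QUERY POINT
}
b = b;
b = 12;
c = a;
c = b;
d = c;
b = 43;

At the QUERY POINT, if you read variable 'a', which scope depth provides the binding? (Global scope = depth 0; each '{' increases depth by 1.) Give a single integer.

Answer: 1

Derivation:
Step 1: declare b=32 at depth 0
Step 2: declare a=(read b)=32 at depth 0
Step 3: enter scope (depth=1)
Step 4: declare a=(read b)=32 at depth 1
Visible at query point: a=32 b=32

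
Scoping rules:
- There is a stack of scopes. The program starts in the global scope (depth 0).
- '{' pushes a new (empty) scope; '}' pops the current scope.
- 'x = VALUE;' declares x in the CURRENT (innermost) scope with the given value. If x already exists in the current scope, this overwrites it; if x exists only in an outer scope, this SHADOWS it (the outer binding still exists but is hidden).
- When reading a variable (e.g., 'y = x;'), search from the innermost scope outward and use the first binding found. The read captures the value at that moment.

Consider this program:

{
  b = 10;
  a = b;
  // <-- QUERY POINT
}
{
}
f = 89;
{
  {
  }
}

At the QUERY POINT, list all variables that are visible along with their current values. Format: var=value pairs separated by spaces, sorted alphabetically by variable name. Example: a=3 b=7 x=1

Answer: a=10 b=10

Derivation:
Step 1: enter scope (depth=1)
Step 2: declare b=10 at depth 1
Step 3: declare a=(read b)=10 at depth 1
Visible at query point: a=10 b=10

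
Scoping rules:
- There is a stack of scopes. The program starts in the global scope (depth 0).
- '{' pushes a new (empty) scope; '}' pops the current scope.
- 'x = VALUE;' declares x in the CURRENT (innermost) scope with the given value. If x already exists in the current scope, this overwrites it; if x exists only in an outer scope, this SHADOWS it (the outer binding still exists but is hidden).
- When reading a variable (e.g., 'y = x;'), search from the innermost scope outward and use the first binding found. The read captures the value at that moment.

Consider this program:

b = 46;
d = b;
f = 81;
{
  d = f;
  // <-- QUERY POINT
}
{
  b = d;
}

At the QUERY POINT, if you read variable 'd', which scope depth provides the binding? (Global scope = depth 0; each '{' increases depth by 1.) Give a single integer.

Step 1: declare b=46 at depth 0
Step 2: declare d=(read b)=46 at depth 0
Step 3: declare f=81 at depth 0
Step 4: enter scope (depth=1)
Step 5: declare d=(read f)=81 at depth 1
Visible at query point: b=46 d=81 f=81

Answer: 1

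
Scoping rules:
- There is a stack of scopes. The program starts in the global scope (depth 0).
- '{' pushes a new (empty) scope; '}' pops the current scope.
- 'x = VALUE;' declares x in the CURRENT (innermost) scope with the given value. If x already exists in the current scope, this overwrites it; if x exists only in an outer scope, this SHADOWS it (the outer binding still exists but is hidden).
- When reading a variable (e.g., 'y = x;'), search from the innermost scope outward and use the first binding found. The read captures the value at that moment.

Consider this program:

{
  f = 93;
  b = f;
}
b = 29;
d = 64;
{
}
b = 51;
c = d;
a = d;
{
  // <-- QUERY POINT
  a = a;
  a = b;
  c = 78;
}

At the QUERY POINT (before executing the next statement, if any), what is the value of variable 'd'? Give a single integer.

Step 1: enter scope (depth=1)
Step 2: declare f=93 at depth 1
Step 3: declare b=(read f)=93 at depth 1
Step 4: exit scope (depth=0)
Step 5: declare b=29 at depth 0
Step 6: declare d=64 at depth 0
Step 7: enter scope (depth=1)
Step 8: exit scope (depth=0)
Step 9: declare b=51 at depth 0
Step 10: declare c=(read d)=64 at depth 0
Step 11: declare a=(read d)=64 at depth 0
Step 12: enter scope (depth=1)
Visible at query point: a=64 b=51 c=64 d=64

Answer: 64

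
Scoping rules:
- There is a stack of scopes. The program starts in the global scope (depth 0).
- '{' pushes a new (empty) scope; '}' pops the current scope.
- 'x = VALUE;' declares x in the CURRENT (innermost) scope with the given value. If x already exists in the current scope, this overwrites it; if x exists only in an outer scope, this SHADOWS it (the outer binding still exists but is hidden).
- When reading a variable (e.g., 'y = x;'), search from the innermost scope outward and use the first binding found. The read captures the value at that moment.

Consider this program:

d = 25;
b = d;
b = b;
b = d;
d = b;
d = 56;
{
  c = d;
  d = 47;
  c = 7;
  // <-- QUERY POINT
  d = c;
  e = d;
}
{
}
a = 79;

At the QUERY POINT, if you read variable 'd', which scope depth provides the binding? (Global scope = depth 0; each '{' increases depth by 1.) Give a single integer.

Step 1: declare d=25 at depth 0
Step 2: declare b=(read d)=25 at depth 0
Step 3: declare b=(read b)=25 at depth 0
Step 4: declare b=(read d)=25 at depth 0
Step 5: declare d=(read b)=25 at depth 0
Step 6: declare d=56 at depth 0
Step 7: enter scope (depth=1)
Step 8: declare c=(read d)=56 at depth 1
Step 9: declare d=47 at depth 1
Step 10: declare c=7 at depth 1
Visible at query point: b=25 c=7 d=47

Answer: 1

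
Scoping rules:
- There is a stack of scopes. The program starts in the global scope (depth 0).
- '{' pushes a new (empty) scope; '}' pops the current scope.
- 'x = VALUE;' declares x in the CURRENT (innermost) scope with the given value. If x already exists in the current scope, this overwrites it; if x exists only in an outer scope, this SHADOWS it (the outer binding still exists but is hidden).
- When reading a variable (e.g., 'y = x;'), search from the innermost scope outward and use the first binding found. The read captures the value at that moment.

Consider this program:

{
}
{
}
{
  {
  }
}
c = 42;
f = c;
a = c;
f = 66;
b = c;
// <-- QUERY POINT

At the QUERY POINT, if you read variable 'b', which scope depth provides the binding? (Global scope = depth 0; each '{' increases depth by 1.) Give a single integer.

Answer: 0

Derivation:
Step 1: enter scope (depth=1)
Step 2: exit scope (depth=0)
Step 3: enter scope (depth=1)
Step 4: exit scope (depth=0)
Step 5: enter scope (depth=1)
Step 6: enter scope (depth=2)
Step 7: exit scope (depth=1)
Step 8: exit scope (depth=0)
Step 9: declare c=42 at depth 0
Step 10: declare f=(read c)=42 at depth 0
Step 11: declare a=(read c)=42 at depth 0
Step 12: declare f=66 at depth 0
Step 13: declare b=(read c)=42 at depth 0
Visible at query point: a=42 b=42 c=42 f=66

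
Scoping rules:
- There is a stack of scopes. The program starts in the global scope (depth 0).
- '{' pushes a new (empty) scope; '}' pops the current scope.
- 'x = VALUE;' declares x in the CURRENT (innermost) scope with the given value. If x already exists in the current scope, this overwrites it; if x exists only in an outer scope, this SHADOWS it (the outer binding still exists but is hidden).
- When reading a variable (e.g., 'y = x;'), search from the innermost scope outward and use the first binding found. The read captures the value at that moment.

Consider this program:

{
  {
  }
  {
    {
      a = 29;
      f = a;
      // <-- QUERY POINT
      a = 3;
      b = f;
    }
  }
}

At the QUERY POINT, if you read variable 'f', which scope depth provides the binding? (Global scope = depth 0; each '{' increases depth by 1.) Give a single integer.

Step 1: enter scope (depth=1)
Step 2: enter scope (depth=2)
Step 3: exit scope (depth=1)
Step 4: enter scope (depth=2)
Step 5: enter scope (depth=3)
Step 6: declare a=29 at depth 3
Step 7: declare f=(read a)=29 at depth 3
Visible at query point: a=29 f=29

Answer: 3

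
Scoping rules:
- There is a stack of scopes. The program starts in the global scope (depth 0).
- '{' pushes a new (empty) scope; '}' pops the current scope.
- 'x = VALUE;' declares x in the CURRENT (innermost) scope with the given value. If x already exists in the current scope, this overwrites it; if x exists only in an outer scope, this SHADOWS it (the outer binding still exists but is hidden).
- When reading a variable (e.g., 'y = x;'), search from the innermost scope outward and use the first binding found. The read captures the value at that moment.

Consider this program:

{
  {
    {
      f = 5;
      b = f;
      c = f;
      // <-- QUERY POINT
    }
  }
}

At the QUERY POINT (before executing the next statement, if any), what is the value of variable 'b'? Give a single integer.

Step 1: enter scope (depth=1)
Step 2: enter scope (depth=2)
Step 3: enter scope (depth=3)
Step 4: declare f=5 at depth 3
Step 5: declare b=(read f)=5 at depth 3
Step 6: declare c=(read f)=5 at depth 3
Visible at query point: b=5 c=5 f=5

Answer: 5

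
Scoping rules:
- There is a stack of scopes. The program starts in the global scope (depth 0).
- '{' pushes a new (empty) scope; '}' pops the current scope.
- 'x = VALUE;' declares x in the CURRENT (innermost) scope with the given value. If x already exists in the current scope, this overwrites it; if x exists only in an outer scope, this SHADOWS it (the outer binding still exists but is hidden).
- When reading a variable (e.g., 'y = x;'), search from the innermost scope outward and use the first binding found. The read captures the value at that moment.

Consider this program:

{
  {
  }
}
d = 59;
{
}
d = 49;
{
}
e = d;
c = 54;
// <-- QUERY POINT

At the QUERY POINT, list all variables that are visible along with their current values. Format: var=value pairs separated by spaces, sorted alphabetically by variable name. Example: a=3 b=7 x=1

Answer: c=54 d=49 e=49

Derivation:
Step 1: enter scope (depth=1)
Step 2: enter scope (depth=2)
Step 3: exit scope (depth=1)
Step 4: exit scope (depth=0)
Step 5: declare d=59 at depth 0
Step 6: enter scope (depth=1)
Step 7: exit scope (depth=0)
Step 8: declare d=49 at depth 0
Step 9: enter scope (depth=1)
Step 10: exit scope (depth=0)
Step 11: declare e=(read d)=49 at depth 0
Step 12: declare c=54 at depth 0
Visible at query point: c=54 d=49 e=49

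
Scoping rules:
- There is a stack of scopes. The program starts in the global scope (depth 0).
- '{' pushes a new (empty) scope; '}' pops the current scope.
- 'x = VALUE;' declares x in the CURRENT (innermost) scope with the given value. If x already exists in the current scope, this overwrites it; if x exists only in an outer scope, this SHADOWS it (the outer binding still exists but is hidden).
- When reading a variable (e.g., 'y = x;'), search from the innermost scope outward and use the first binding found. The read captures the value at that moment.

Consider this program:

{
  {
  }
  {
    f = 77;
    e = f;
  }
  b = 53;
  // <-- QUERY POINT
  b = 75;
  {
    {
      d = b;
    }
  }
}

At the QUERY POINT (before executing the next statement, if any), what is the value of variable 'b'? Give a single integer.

Answer: 53

Derivation:
Step 1: enter scope (depth=1)
Step 2: enter scope (depth=2)
Step 3: exit scope (depth=1)
Step 4: enter scope (depth=2)
Step 5: declare f=77 at depth 2
Step 6: declare e=(read f)=77 at depth 2
Step 7: exit scope (depth=1)
Step 8: declare b=53 at depth 1
Visible at query point: b=53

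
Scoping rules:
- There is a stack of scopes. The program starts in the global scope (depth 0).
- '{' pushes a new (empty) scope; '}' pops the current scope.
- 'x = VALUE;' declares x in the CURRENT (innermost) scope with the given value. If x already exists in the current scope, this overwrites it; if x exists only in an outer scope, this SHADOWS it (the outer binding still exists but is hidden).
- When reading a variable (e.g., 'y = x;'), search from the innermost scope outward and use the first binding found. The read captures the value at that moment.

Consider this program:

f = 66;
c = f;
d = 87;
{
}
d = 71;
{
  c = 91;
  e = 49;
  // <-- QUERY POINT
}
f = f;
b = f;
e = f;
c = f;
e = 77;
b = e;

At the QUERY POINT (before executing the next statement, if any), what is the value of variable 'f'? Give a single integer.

Step 1: declare f=66 at depth 0
Step 2: declare c=(read f)=66 at depth 0
Step 3: declare d=87 at depth 0
Step 4: enter scope (depth=1)
Step 5: exit scope (depth=0)
Step 6: declare d=71 at depth 0
Step 7: enter scope (depth=1)
Step 8: declare c=91 at depth 1
Step 9: declare e=49 at depth 1
Visible at query point: c=91 d=71 e=49 f=66

Answer: 66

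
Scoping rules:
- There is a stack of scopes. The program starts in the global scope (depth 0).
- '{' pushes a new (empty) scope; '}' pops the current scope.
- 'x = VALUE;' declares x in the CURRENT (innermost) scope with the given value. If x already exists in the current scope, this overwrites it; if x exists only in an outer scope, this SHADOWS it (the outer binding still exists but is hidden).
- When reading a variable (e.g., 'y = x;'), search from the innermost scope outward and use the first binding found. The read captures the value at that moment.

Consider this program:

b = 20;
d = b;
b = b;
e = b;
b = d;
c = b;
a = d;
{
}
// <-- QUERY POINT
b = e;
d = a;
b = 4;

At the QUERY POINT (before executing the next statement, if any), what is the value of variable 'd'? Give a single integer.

Step 1: declare b=20 at depth 0
Step 2: declare d=(read b)=20 at depth 0
Step 3: declare b=(read b)=20 at depth 0
Step 4: declare e=(read b)=20 at depth 0
Step 5: declare b=(read d)=20 at depth 0
Step 6: declare c=(read b)=20 at depth 0
Step 7: declare a=(read d)=20 at depth 0
Step 8: enter scope (depth=1)
Step 9: exit scope (depth=0)
Visible at query point: a=20 b=20 c=20 d=20 e=20

Answer: 20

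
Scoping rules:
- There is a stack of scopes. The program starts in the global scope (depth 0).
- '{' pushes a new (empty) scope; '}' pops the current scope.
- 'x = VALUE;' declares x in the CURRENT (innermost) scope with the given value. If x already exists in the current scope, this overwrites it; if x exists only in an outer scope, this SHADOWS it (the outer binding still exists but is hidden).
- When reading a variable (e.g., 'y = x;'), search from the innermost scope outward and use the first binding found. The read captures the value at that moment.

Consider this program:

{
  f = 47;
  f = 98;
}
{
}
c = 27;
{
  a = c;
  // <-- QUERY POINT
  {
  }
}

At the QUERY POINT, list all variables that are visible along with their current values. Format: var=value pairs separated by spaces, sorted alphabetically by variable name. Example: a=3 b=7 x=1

Step 1: enter scope (depth=1)
Step 2: declare f=47 at depth 1
Step 3: declare f=98 at depth 1
Step 4: exit scope (depth=0)
Step 5: enter scope (depth=1)
Step 6: exit scope (depth=0)
Step 7: declare c=27 at depth 0
Step 8: enter scope (depth=1)
Step 9: declare a=(read c)=27 at depth 1
Visible at query point: a=27 c=27

Answer: a=27 c=27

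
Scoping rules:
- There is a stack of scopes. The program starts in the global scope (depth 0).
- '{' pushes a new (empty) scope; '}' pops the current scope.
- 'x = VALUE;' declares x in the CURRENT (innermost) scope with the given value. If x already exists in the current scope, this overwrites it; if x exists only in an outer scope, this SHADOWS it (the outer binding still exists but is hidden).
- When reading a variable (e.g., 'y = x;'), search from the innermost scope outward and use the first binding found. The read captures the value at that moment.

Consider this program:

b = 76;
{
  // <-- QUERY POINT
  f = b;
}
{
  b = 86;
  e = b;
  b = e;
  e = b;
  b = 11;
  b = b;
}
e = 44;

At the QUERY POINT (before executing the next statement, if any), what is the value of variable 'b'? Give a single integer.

Step 1: declare b=76 at depth 0
Step 2: enter scope (depth=1)
Visible at query point: b=76

Answer: 76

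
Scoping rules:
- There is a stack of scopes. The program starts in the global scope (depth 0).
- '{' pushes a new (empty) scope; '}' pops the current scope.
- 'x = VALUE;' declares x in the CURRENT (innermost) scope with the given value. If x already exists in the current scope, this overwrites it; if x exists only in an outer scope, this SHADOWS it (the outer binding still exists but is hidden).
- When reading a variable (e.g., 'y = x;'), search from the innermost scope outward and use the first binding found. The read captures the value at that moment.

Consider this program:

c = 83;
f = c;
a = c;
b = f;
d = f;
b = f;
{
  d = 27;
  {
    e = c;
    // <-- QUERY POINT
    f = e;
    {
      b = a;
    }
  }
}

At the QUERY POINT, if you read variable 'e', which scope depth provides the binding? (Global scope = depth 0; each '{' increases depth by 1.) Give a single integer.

Answer: 2

Derivation:
Step 1: declare c=83 at depth 0
Step 2: declare f=(read c)=83 at depth 0
Step 3: declare a=(read c)=83 at depth 0
Step 4: declare b=(read f)=83 at depth 0
Step 5: declare d=(read f)=83 at depth 0
Step 6: declare b=(read f)=83 at depth 0
Step 7: enter scope (depth=1)
Step 8: declare d=27 at depth 1
Step 9: enter scope (depth=2)
Step 10: declare e=(read c)=83 at depth 2
Visible at query point: a=83 b=83 c=83 d=27 e=83 f=83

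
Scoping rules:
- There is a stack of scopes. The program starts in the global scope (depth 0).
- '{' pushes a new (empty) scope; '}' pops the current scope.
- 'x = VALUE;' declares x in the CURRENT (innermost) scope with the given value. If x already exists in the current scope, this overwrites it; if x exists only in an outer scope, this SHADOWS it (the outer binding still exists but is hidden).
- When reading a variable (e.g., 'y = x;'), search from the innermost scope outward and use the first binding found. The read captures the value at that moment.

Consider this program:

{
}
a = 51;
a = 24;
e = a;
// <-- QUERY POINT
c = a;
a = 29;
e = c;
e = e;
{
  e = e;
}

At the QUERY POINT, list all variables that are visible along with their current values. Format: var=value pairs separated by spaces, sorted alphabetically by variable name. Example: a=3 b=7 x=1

Step 1: enter scope (depth=1)
Step 2: exit scope (depth=0)
Step 3: declare a=51 at depth 0
Step 4: declare a=24 at depth 0
Step 5: declare e=(read a)=24 at depth 0
Visible at query point: a=24 e=24

Answer: a=24 e=24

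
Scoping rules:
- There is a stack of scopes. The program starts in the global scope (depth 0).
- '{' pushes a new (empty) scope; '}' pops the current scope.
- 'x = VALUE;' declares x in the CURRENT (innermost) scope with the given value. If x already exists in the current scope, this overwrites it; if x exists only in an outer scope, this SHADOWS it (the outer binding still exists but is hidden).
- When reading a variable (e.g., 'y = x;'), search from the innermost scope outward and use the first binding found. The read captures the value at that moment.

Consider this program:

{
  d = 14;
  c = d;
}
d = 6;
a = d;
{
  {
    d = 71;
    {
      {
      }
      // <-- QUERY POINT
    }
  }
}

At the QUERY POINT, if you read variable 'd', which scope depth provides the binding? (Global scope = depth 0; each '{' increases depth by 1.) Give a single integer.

Step 1: enter scope (depth=1)
Step 2: declare d=14 at depth 1
Step 3: declare c=(read d)=14 at depth 1
Step 4: exit scope (depth=0)
Step 5: declare d=6 at depth 0
Step 6: declare a=(read d)=6 at depth 0
Step 7: enter scope (depth=1)
Step 8: enter scope (depth=2)
Step 9: declare d=71 at depth 2
Step 10: enter scope (depth=3)
Step 11: enter scope (depth=4)
Step 12: exit scope (depth=3)
Visible at query point: a=6 d=71

Answer: 2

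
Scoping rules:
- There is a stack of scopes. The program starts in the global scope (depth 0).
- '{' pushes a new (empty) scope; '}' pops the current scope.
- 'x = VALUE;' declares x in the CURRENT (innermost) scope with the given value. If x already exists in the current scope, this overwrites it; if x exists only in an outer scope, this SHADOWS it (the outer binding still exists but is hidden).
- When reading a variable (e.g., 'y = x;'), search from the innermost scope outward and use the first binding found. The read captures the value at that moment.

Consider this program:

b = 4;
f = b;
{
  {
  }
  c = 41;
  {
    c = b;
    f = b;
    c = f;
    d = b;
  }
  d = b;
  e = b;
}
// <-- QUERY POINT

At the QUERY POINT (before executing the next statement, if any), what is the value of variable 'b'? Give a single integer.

Answer: 4

Derivation:
Step 1: declare b=4 at depth 0
Step 2: declare f=(read b)=4 at depth 0
Step 3: enter scope (depth=1)
Step 4: enter scope (depth=2)
Step 5: exit scope (depth=1)
Step 6: declare c=41 at depth 1
Step 7: enter scope (depth=2)
Step 8: declare c=(read b)=4 at depth 2
Step 9: declare f=(read b)=4 at depth 2
Step 10: declare c=(read f)=4 at depth 2
Step 11: declare d=(read b)=4 at depth 2
Step 12: exit scope (depth=1)
Step 13: declare d=(read b)=4 at depth 1
Step 14: declare e=(read b)=4 at depth 1
Step 15: exit scope (depth=0)
Visible at query point: b=4 f=4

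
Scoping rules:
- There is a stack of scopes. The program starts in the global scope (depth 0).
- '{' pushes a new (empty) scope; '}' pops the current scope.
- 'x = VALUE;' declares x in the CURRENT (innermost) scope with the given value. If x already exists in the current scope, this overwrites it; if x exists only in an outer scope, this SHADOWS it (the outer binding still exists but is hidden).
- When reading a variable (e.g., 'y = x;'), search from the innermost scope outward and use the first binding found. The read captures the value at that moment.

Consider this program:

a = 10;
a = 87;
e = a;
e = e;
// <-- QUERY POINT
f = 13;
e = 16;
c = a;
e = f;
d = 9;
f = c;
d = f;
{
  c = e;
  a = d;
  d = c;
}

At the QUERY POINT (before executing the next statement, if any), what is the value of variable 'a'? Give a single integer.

Answer: 87

Derivation:
Step 1: declare a=10 at depth 0
Step 2: declare a=87 at depth 0
Step 3: declare e=(read a)=87 at depth 0
Step 4: declare e=(read e)=87 at depth 0
Visible at query point: a=87 e=87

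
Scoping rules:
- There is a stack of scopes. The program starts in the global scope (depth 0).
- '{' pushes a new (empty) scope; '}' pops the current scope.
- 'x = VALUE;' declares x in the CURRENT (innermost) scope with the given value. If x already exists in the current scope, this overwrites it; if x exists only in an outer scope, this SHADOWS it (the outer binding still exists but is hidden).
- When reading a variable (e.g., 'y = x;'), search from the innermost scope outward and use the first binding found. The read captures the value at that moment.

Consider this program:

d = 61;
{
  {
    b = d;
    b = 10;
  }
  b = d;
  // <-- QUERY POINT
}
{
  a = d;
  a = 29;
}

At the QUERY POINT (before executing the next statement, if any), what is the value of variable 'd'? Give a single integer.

Answer: 61

Derivation:
Step 1: declare d=61 at depth 0
Step 2: enter scope (depth=1)
Step 3: enter scope (depth=2)
Step 4: declare b=(read d)=61 at depth 2
Step 5: declare b=10 at depth 2
Step 6: exit scope (depth=1)
Step 7: declare b=(read d)=61 at depth 1
Visible at query point: b=61 d=61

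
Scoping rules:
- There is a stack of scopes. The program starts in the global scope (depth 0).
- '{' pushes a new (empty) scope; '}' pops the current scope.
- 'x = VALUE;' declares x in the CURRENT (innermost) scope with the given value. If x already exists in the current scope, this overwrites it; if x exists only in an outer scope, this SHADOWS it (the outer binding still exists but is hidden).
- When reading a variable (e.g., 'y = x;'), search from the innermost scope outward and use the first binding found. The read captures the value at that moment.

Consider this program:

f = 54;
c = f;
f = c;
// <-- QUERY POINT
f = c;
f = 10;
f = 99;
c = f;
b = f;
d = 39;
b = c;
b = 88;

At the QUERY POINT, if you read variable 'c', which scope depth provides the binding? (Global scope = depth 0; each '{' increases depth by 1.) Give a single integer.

Answer: 0

Derivation:
Step 1: declare f=54 at depth 0
Step 2: declare c=(read f)=54 at depth 0
Step 3: declare f=(read c)=54 at depth 0
Visible at query point: c=54 f=54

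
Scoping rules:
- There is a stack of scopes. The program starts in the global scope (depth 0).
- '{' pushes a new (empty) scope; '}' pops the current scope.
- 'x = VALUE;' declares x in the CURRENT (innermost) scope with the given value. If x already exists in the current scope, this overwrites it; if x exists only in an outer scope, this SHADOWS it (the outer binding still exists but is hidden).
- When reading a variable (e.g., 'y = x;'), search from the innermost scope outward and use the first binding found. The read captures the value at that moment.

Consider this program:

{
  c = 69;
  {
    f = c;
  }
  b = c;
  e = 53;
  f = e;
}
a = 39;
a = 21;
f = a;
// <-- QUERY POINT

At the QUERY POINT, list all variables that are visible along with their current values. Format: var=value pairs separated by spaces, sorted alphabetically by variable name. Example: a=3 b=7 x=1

Step 1: enter scope (depth=1)
Step 2: declare c=69 at depth 1
Step 3: enter scope (depth=2)
Step 4: declare f=(read c)=69 at depth 2
Step 5: exit scope (depth=1)
Step 6: declare b=(read c)=69 at depth 1
Step 7: declare e=53 at depth 1
Step 8: declare f=(read e)=53 at depth 1
Step 9: exit scope (depth=0)
Step 10: declare a=39 at depth 0
Step 11: declare a=21 at depth 0
Step 12: declare f=(read a)=21 at depth 0
Visible at query point: a=21 f=21

Answer: a=21 f=21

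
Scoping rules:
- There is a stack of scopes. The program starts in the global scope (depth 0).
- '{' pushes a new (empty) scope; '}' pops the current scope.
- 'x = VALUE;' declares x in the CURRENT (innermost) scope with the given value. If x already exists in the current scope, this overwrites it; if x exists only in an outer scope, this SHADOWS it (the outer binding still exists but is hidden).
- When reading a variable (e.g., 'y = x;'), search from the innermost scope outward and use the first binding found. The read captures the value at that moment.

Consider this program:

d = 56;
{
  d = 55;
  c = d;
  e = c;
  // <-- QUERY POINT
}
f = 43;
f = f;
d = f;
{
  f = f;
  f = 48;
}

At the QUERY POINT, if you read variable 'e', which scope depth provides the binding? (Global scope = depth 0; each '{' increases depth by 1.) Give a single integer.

Answer: 1

Derivation:
Step 1: declare d=56 at depth 0
Step 2: enter scope (depth=1)
Step 3: declare d=55 at depth 1
Step 4: declare c=(read d)=55 at depth 1
Step 5: declare e=(read c)=55 at depth 1
Visible at query point: c=55 d=55 e=55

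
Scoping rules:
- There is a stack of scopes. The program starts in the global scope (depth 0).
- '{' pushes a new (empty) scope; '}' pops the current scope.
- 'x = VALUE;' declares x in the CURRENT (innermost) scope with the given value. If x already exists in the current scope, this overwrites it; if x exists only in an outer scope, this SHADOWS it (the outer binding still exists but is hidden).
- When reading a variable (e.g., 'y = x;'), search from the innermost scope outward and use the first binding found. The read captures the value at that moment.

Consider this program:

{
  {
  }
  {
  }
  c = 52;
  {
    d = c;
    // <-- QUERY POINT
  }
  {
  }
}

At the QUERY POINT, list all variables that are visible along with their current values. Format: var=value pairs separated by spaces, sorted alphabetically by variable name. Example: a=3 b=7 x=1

Answer: c=52 d=52

Derivation:
Step 1: enter scope (depth=1)
Step 2: enter scope (depth=2)
Step 3: exit scope (depth=1)
Step 4: enter scope (depth=2)
Step 5: exit scope (depth=1)
Step 6: declare c=52 at depth 1
Step 7: enter scope (depth=2)
Step 8: declare d=(read c)=52 at depth 2
Visible at query point: c=52 d=52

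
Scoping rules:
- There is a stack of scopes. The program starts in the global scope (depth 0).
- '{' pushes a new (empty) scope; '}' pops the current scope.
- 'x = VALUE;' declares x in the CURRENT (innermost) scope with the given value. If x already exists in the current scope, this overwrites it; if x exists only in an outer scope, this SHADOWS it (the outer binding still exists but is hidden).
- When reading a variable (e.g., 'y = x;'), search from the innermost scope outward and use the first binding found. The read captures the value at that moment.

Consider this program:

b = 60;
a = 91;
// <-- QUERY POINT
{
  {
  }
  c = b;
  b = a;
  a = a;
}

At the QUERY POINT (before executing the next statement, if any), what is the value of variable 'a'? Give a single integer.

Step 1: declare b=60 at depth 0
Step 2: declare a=91 at depth 0
Visible at query point: a=91 b=60

Answer: 91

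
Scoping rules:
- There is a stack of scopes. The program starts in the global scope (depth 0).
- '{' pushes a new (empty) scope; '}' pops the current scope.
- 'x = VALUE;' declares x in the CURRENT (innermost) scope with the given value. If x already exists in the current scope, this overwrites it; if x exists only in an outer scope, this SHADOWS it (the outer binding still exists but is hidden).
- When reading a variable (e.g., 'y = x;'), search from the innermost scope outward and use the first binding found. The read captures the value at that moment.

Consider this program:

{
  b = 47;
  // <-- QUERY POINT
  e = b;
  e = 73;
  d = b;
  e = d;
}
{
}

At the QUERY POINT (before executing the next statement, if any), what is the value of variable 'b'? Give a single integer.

Step 1: enter scope (depth=1)
Step 2: declare b=47 at depth 1
Visible at query point: b=47

Answer: 47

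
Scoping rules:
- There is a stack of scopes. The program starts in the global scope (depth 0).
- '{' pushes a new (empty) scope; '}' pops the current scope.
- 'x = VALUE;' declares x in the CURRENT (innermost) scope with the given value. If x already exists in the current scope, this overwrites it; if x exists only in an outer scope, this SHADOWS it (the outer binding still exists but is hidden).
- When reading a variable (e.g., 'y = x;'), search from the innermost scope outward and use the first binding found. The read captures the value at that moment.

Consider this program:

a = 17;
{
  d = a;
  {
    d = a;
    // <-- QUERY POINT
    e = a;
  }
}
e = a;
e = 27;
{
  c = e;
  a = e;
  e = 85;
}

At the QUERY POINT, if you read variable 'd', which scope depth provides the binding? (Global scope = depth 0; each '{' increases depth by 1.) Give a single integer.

Step 1: declare a=17 at depth 0
Step 2: enter scope (depth=1)
Step 3: declare d=(read a)=17 at depth 1
Step 4: enter scope (depth=2)
Step 5: declare d=(read a)=17 at depth 2
Visible at query point: a=17 d=17

Answer: 2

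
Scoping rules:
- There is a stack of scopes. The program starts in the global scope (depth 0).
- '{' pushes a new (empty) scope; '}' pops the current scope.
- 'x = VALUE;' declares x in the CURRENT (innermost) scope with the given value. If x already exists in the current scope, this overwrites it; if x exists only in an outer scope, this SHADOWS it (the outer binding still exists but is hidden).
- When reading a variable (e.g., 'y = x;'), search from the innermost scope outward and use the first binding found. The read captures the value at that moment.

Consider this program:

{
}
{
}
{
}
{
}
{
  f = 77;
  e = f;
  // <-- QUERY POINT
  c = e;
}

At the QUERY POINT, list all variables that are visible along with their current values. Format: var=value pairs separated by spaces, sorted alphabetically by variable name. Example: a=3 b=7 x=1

Answer: e=77 f=77

Derivation:
Step 1: enter scope (depth=1)
Step 2: exit scope (depth=0)
Step 3: enter scope (depth=1)
Step 4: exit scope (depth=0)
Step 5: enter scope (depth=1)
Step 6: exit scope (depth=0)
Step 7: enter scope (depth=1)
Step 8: exit scope (depth=0)
Step 9: enter scope (depth=1)
Step 10: declare f=77 at depth 1
Step 11: declare e=(read f)=77 at depth 1
Visible at query point: e=77 f=77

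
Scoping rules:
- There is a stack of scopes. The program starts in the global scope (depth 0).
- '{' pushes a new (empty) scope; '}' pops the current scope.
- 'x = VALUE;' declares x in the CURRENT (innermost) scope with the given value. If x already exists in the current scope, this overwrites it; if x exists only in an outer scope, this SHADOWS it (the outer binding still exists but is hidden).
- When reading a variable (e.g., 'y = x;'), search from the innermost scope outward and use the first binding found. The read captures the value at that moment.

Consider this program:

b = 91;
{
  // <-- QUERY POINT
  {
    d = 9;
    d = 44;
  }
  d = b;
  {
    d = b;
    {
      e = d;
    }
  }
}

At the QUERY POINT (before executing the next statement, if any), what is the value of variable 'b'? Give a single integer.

Answer: 91

Derivation:
Step 1: declare b=91 at depth 0
Step 2: enter scope (depth=1)
Visible at query point: b=91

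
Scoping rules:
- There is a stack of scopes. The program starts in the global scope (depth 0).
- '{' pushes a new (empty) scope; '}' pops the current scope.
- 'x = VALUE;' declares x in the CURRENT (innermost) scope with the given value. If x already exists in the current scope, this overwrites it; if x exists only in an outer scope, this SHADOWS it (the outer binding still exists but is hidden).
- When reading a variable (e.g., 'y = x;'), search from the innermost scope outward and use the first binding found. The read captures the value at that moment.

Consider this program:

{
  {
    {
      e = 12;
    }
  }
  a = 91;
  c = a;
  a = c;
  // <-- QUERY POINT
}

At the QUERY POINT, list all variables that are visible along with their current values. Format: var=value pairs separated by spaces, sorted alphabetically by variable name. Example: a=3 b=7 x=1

Step 1: enter scope (depth=1)
Step 2: enter scope (depth=2)
Step 3: enter scope (depth=3)
Step 4: declare e=12 at depth 3
Step 5: exit scope (depth=2)
Step 6: exit scope (depth=1)
Step 7: declare a=91 at depth 1
Step 8: declare c=(read a)=91 at depth 1
Step 9: declare a=(read c)=91 at depth 1
Visible at query point: a=91 c=91

Answer: a=91 c=91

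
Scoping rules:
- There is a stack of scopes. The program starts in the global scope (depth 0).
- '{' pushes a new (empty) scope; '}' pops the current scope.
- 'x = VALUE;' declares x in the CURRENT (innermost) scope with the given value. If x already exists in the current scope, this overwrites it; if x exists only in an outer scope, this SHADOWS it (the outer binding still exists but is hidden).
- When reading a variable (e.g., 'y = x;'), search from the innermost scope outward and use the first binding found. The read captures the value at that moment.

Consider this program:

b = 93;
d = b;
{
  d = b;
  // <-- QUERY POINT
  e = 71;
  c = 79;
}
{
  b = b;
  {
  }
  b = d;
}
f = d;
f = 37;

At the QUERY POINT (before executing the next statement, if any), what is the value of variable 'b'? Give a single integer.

Step 1: declare b=93 at depth 0
Step 2: declare d=(read b)=93 at depth 0
Step 3: enter scope (depth=1)
Step 4: declare d=(read b)=93 at depth 1
Visible at query point: b=93 d=93

Answer: 93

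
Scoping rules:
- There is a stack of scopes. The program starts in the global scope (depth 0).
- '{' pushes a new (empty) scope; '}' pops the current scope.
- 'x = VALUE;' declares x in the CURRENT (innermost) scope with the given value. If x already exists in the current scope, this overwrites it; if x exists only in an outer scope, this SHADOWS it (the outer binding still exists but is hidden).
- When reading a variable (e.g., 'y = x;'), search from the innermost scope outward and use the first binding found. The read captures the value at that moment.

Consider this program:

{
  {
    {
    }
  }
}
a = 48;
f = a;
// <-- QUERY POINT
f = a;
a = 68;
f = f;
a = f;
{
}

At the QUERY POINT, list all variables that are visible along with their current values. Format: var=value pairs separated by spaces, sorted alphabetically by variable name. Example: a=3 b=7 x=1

Step 1: enter scope (depth=1)
Step 2: enter scope (depth=2)
Step 3: enter scope (depth=3)
Step 4: exit scope (depth=2)
Step 5: exit scope (depth=1)
Step 6: exit scope (depth=0)
Step 7: declare a=48 at depth 0
Step 8: declare f=(read a)=48 at depth 0
Visible at query point: a=48 f=48

Answer: a=48 f=48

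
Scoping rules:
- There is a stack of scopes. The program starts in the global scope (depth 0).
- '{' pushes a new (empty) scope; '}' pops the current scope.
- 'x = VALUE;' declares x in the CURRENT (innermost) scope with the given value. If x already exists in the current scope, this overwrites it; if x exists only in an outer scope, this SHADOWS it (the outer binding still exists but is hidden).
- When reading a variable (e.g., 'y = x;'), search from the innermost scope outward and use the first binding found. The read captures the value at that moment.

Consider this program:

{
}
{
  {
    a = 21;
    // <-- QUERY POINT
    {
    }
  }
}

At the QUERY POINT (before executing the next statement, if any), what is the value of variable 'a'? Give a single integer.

Step 1: enter scope (depth=1)
Step 2: exit scope (depth=0)
Step 3: enter scope (depth=1)
Step 4: enter scope (depth=2)
Step 5: declare a=21 at depth 2
Visible at query point: a=21

Answer: 21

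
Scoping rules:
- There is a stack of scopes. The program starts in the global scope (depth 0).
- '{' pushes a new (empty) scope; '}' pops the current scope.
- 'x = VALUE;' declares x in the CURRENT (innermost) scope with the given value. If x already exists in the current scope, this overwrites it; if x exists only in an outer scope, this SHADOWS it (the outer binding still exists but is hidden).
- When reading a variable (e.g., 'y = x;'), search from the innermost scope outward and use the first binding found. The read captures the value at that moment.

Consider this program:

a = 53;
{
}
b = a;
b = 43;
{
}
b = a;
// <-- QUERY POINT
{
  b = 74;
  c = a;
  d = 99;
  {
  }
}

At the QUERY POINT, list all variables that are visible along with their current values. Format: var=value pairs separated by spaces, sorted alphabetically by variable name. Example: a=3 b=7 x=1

Step 1: declare a=53 at depth 0
Step 2: enter scope (depth=1)
Step 3: exit scope (depth=0)
Step 4: declare b=(read a)=53 at depth 0
Step 5: declare b=43 at depth 0
Step 6: enter scope (depth=1)
Step 7: exit scope (depth=0)
Step 8: declare b=(read a)=53 at depth 0
Visible at query point: a=53 b=53

Answer: a=53 b=53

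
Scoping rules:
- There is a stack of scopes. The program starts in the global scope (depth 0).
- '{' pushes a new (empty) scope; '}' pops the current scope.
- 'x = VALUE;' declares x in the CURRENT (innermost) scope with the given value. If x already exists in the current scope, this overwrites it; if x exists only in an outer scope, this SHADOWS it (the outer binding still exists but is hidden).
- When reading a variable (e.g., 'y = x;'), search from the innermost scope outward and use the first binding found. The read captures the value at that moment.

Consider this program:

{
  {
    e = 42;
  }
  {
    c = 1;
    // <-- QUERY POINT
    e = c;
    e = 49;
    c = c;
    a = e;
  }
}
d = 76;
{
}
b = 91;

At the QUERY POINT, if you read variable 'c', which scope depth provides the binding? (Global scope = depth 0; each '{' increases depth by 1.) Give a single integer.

Step 1: enter scope (depth=1)
Step 2: enter scope (depth=2)
Step 3: declare e=42 at depth 2
Step 4: exit scope (depth=1)
Step 5: enter scope (depth=2)
Step 6: declare c=1 at depth 2
Visible at query point: c=1

Answer: 2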